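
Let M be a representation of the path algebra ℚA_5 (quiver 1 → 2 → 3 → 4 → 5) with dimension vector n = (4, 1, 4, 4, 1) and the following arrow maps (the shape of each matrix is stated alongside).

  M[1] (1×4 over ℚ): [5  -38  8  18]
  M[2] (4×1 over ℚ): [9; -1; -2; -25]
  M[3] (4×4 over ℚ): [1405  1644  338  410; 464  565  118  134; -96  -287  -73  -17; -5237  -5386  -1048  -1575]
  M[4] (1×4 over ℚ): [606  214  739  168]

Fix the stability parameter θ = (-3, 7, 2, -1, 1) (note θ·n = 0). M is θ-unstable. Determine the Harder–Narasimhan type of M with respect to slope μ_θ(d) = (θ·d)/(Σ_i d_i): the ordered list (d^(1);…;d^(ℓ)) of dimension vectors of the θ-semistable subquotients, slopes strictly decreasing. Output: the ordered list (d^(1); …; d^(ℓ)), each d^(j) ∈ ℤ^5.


Via rank(M_{q-1}∘⋯∘M_p): M ≅ I[1,1]^3, I[1,5], I[3,4]^3.
μ_θ-semistable layers: μ^(1)=9/4; μ^(2)=1/2; μ^(3)=-3

((0, 1, 1, 1, 1); (0, 0, 3, 3, 0); (4, 0, 0, 0, 0))


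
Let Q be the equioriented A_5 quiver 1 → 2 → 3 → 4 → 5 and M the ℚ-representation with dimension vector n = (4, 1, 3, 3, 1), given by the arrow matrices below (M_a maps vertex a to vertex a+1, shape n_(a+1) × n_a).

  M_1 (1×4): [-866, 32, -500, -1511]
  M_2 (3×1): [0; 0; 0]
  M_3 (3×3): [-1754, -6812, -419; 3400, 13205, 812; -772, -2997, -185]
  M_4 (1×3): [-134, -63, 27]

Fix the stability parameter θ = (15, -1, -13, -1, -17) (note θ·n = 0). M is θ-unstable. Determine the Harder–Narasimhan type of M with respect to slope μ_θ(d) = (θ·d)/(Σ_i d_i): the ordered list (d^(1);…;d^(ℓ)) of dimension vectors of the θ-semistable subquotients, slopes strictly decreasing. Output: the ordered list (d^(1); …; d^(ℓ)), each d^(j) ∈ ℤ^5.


Barcode: M ≅ I[1,1]^3, I[1,2], I[3,4]^2, I[3,5]. HN layers by μ_θ (5 steps, strictly decreasing):
  μ^(1)=15; μ^(2)=7; μ^(3)=-1; μ^(4)=-9; μ^(5)=-13

((3, 0, 0, 0, 0); (1, 1, 0, 0, 0); (0, 0, 0, 2, 0); (0, 0, 0, 1, 1); (0, 0, 3, 0, 0))


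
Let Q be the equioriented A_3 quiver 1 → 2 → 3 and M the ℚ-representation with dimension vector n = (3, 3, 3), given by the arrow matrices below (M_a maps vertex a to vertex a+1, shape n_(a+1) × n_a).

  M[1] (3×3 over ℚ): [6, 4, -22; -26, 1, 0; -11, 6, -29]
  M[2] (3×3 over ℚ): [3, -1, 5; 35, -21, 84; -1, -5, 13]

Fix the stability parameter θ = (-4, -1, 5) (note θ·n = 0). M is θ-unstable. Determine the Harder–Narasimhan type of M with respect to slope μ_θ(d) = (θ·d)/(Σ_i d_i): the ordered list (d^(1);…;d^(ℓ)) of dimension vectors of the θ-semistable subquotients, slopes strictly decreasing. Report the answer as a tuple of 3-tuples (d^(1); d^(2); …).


Barcode: M ≅ I[1,1], I[1,3]^2, I[2,2], I[3,3]. HN layers by μ_θ (3 steps, strictly decreasing):
  μ^(1)=5; μ^(2)=-1; μ^(3)=-4

((0, 0, 3); (0, 3, 0); (3, 0, 0))


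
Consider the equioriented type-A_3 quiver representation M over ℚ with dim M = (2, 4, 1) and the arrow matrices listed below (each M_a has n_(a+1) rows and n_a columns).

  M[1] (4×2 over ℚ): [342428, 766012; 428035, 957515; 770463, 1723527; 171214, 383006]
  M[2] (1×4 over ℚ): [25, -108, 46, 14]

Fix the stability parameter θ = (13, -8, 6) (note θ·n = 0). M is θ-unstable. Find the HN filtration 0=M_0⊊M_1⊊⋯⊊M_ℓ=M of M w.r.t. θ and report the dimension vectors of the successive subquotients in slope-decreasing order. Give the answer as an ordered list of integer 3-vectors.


Via rank(M_{q-1}∘⋯∘M_p): M ≅ I[1,1], I[1,3], I[2,2]^3.
μ_θ-semistable layers: μ^(1)=13; μ^(2)=6; μ^(3)=5/2; μ^(4)=-8

((1, 0, 0); (0, 0, 1); (1, 1, 0); (0, 3, 0))


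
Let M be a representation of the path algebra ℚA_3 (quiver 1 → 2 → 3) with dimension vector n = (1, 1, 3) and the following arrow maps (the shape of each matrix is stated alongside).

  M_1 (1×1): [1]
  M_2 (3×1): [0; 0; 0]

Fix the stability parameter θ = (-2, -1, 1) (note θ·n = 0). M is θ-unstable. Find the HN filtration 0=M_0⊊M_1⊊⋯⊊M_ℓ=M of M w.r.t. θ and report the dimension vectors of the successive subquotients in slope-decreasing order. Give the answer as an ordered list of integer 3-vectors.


Interval decomposition of M: I[1,2], I[3,3]^3.
HN type (ℓ=3): μ^(1)=1; μ^(2)=-1; μ^(3)=-2

((0, 0, 3); (0, 1, 0); (1, 0, 0))


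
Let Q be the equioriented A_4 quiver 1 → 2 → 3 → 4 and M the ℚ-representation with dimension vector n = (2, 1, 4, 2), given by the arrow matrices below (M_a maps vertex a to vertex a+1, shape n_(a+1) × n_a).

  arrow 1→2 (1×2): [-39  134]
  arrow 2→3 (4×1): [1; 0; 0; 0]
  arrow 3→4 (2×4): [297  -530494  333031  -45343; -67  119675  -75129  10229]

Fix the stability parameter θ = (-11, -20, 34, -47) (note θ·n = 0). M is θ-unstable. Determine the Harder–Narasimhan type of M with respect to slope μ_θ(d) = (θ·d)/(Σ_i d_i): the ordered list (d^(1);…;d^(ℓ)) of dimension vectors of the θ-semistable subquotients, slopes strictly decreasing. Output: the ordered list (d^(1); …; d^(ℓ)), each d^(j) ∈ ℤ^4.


Barcode: M ≅ I[1,1], I[1,4], I[3,3]^2, I[3,4]. HN layers by μ_θ (4 steps, strictly decreasing):
  μ^(1)=34; μ^(2)=-13/2; μ^(3)=-11; μ^(4)=-31/2

((0, 0, 2, 0); (0, 0, 2, 2); (1, 0, 0, 0); (1, 1, 0, 0))


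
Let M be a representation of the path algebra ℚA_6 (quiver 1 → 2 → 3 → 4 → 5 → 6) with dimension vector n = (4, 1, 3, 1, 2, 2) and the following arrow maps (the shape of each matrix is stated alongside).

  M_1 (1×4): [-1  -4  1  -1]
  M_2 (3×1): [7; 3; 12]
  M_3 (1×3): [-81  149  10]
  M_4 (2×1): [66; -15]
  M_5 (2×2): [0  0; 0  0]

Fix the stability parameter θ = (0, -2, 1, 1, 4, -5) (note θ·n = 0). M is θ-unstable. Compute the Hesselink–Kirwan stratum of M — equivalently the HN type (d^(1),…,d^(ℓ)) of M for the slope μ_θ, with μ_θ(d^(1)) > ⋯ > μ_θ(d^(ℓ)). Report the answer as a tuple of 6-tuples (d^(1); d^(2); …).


Via rank(M_{q-1}∘⋯∘M_p): M ≅ I[1,1]^3, I[1,3], I[3,3], I[3,5], I[5,5], I[6,6]^2.
μ_θ-semistable layers: μ^(1)=4; μ^(2)=1; μ^(3)=0; μ^(4)=-1; μ^(5)=-5

((0, 0, 0, 0, 2, 0); (0, 0, 3, 1, 0, 0); (3, 0, 0, 0, 0, 0); (1, 1, 0, 0, 0, 0); (0, 0, 0, 0, 0, 2))


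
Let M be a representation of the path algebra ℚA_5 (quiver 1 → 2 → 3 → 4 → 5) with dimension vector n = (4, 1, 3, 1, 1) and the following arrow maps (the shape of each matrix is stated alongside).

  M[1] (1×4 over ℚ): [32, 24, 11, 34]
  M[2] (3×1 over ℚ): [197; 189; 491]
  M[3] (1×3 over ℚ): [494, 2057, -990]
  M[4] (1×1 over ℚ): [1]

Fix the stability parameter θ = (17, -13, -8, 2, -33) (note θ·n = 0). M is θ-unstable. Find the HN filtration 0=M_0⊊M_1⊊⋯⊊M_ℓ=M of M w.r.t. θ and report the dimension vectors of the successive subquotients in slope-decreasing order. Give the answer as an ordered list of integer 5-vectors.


Interval decomposition of M: I[1,1]^3, I[1,5], I[3,3]^2.
HN type (ℓ=3): μ^(1)=17; μ^(2)=-7; μ^(3)=-8

((3, 0, 0, 0, 0); (1, 1, 1, 1, 1); (0, 0, 2, 0, 0))


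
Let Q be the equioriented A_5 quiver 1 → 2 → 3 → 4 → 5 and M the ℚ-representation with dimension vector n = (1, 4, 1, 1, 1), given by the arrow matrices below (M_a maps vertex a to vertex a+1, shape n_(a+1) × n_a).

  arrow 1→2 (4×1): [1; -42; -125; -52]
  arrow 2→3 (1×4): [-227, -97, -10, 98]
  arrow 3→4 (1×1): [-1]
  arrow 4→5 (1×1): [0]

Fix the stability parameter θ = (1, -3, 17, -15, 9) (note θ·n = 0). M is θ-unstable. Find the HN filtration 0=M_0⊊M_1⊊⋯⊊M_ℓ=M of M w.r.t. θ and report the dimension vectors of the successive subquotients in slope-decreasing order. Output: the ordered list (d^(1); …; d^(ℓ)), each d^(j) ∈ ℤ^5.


Interval decomposition of M: I[1,4], I[2,2]^3, I[5,5].
HN type (ℓ=4): μ^(1)=9; μ^(2)=1; μ^(3)=-1; μ^(4)=-3

((0, 0, 0, 0, 1); (0, 0, 1, 1, 0); (1, 1, 0, 0, 0); (0, 3, 0, 0, 0))


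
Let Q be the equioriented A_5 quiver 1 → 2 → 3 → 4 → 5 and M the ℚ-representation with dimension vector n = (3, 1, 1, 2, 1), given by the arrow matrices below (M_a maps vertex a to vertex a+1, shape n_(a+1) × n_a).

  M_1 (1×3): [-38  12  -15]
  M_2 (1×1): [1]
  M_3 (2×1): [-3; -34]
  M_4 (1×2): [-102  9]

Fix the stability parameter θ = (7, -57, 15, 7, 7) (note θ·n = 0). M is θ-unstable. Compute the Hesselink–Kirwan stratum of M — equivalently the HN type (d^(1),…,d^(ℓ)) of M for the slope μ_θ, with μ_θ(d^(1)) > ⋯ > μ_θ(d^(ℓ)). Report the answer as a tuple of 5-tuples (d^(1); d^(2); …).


Barcode: M ≅ I[1,1]^2, I[1,4], I[4,5]. HN layers by μ_θ (3 steps, strictly decreasing):
  μ^(1)=11; μ^(2)=7; μ^(3)=-25

((0, 0, 1, 1, 0); (2, 0, 0, 1, 1); (1, 1, 0, 0, 0))


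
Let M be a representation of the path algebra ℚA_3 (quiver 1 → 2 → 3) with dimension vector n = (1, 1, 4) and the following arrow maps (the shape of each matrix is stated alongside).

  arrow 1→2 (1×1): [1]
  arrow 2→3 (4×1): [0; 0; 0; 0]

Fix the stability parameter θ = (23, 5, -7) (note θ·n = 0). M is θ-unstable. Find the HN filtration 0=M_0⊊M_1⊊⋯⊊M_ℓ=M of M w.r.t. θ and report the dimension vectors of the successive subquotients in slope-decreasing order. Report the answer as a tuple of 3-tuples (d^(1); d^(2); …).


Via rank(M_{q-1}∘⋯∘M_p): M ≅ I[1,2], I[3,3]^4.
μ_θ-semistable layers: μ^(1)=14; μ^(2)=-7

((1, 1, 0); (0, 0, 4))


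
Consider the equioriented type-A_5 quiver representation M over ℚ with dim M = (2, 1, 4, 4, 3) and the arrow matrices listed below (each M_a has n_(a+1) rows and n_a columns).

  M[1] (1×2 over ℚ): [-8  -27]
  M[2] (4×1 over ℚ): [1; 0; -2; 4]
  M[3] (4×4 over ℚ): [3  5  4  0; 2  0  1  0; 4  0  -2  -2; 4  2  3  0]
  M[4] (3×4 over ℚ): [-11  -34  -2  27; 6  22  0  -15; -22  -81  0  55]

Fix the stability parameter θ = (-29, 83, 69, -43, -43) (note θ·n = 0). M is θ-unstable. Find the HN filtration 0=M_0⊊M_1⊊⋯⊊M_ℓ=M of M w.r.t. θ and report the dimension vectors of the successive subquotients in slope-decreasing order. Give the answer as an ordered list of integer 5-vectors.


Via rank(M_{q-1}∘⋯∘M_p): M ≅ I[1,1], I[1,5], I[3,3], I[3,4], I[3,5], I[4,5].
μ_θ-semistable layers: μ^(1)=69; μ^(2)=33/2; μ^(3)=13; μ^(4)=-17/3; μ^(5)=-29; μ^(6)=-43

((0, 0, 1, 0, 0); (0, 1, 1, 1, 1); (0, 0, 1, 1, 0); (0, 0, 1, 1, 1); (2, 0, 0, 0, 0); (0, 0, 0, 1, 1))


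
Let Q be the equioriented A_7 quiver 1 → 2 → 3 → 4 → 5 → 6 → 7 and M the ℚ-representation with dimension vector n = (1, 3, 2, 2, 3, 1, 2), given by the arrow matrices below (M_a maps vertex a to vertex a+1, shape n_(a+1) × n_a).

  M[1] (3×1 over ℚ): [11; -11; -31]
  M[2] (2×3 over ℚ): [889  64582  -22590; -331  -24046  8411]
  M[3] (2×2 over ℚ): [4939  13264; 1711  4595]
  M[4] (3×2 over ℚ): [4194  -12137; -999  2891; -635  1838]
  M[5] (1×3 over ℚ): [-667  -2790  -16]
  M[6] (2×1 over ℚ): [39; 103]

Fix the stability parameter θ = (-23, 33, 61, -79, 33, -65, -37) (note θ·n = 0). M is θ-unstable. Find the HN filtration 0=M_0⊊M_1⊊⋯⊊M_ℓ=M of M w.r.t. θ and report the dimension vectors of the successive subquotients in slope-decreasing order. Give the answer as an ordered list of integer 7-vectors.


Via rank(M_{q-1}∘⋯∘M_p): M ≅ I[1,7], I[2,2], I[2,5], I[5,5], I[7,7].
μ_θ-semistable layers: μ^(1)=33; μ^(2)=5; μ^(3)=-9; μ^(4)=-23; μ^(5)=-37

((0, 1, 0, 0, 2, 0, 0); (0, 1, 1, 1, 0, 0, 0); (0, 1, 1, 1, 1, 1, 1); (1, 0, 0, 0, 0, 0, 0); (0, 0, 0, 0, 0, 0, 1))


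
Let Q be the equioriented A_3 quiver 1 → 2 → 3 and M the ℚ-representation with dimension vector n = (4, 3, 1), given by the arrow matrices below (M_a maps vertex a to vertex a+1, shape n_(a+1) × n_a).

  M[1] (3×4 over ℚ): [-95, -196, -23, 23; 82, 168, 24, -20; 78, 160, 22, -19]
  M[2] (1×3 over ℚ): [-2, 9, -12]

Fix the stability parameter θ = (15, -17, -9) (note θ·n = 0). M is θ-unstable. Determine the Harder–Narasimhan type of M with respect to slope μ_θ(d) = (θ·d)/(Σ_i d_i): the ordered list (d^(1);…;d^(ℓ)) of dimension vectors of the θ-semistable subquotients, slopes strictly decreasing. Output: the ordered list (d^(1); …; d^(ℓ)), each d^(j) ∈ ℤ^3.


Interval decomposition of M: I[1,1], I[1,2]^2, I[1,3].
HN type (ℓ=3): μ^(1)=15; μ^(2)=-1; μ^(3)=-11/3

((1, 0, 0); (2, 2, 0); (1, 1, 1))


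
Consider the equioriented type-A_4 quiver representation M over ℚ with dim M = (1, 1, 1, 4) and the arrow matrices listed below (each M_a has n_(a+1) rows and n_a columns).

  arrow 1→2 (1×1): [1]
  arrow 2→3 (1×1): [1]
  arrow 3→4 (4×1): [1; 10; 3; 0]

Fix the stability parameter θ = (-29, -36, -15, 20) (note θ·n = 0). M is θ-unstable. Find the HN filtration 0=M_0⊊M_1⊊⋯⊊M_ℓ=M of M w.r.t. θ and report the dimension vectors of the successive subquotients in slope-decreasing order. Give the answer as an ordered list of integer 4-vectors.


Barcode: M ≅ I[1,4], I[4,4]^3. HN layers by μ_θ (3 steps, strictly decreasing):
  μ^(1)=20; μ^(2)=-15; μ^(3)=-65/2

((0, 0, 0, 4); (0, 0, 1, 0); (1, 1, 0, 0))


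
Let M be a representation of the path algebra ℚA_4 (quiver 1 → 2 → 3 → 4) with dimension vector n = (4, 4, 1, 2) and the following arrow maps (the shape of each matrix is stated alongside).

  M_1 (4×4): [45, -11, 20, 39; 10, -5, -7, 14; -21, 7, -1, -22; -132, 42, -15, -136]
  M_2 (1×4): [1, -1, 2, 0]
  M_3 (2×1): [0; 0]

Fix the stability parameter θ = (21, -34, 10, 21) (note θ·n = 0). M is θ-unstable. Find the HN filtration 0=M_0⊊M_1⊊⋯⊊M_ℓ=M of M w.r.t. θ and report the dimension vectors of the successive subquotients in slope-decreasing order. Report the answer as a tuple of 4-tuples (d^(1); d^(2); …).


Interval decomposition of M: I[1,2]^3, I[1,3], I[4,4]^2.
HN type (ℓ=3): μ^(1)=21; μ^(2)=10; μ^(3)=-13/2

((0, 0, 0, 2); (0, 0, 1, 0); (4, 4, 0, 0))


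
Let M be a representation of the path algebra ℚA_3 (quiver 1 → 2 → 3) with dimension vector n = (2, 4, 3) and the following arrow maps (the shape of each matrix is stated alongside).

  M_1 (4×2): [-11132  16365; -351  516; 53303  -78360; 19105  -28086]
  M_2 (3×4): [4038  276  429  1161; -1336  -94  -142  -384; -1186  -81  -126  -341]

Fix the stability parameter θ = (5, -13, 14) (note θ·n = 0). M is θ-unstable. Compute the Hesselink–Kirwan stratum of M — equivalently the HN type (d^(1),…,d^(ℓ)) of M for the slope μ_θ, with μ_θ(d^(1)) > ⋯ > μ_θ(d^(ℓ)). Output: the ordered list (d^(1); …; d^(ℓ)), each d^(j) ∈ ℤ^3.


Interval decomposition of M: I[1,2]^2, I[2,3]^2, I[3,3].
HN type (ℓ=3): μ^(1)=14; μ^(2)=-4; μ^(3)=-13

((0, 0, 3); (2, 2, 0); (0, 2, 0))


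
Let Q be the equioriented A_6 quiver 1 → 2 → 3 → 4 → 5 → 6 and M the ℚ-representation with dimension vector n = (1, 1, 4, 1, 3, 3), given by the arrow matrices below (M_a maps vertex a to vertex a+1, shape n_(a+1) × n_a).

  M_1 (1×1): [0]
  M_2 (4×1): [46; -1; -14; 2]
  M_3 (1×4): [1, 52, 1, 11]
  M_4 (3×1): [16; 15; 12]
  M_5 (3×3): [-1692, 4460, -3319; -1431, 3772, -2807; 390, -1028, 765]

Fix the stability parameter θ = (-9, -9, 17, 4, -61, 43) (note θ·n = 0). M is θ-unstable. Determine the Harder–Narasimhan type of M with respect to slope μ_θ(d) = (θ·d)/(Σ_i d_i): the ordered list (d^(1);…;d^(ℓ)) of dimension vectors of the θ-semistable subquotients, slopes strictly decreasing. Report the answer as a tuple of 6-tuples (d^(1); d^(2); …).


Barcode: M ≅ I[1,1], I[2,5], I[3,3]^3, I[5,6]^2, I[6,6]. HN layers by μ_θ (5 steps, strictly decreasing):
  μ^(1)=43; μ^(2)=17; μ^(3)=-9; μ^(4)=-49/4; μ^(5)=-61

((0, 0, 0, 0, 0, 3); (0, 0, 3, 0, 0, 0); (1, 0, 0, 0, 0, 0); (0, 1, 1, 1, 1, 0); (0, 0, 0, 0, 2, 0))


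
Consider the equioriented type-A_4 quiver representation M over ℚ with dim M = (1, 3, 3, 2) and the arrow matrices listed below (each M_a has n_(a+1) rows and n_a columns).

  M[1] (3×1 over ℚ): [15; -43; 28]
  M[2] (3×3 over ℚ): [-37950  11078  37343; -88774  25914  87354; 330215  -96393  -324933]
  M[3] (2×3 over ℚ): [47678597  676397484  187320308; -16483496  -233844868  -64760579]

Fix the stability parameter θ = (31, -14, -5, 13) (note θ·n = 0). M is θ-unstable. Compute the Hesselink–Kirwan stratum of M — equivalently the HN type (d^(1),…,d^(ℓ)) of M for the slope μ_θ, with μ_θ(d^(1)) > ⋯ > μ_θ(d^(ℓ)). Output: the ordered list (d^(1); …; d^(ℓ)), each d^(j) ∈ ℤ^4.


Via rank(M_{q-1}∘⋯∘M_p): M ≅ I[1,2], I[2,4]^2, I[3,3].
μ_θ-semistable layers: μ^(1)=13; μ^(2)=17/2; μ^(3)=-5; μ^(4)=-14

((0, 0, 0, 2); (1, 1, 0, 0); (0, 0, 3, 0); (0, 2, 0, 0))


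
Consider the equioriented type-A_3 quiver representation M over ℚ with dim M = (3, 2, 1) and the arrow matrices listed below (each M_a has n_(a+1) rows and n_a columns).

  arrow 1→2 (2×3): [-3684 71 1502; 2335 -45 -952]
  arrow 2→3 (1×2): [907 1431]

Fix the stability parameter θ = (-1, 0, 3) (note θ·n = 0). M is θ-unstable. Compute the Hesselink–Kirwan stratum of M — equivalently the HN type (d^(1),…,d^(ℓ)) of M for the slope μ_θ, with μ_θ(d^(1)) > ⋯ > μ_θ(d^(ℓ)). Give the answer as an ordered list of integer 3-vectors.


Via rank(M_{q-1}∘⋯∘M_p): M ≅ I[1,1], I[1,2], I[1,3].
μ_θ-semistable layers: μ^(1)=3; μ^(2)=0; μ^(3)=-1

((0, 0, 1); (0, 2, 0); (3, 0, 0))


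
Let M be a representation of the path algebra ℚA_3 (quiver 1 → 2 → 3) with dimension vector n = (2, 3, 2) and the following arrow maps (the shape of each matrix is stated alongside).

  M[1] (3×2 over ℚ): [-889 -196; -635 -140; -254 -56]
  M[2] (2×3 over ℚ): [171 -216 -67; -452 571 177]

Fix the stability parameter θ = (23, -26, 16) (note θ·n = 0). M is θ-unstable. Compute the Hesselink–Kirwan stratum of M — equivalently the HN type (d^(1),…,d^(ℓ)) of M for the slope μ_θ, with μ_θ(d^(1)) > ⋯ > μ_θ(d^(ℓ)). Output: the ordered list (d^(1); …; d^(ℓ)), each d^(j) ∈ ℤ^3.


Via rank(M_{q-1}∘⋯∘M_p): M ≅ I[1,1], I[1,3], I[2,2], I[2,3].
μ_θ-semistable layers: μ^(1)=23; μ^(2)=16; μ^(3)=-3/2; μ^(4)=-26

((1, 0, 0); (0, 0, 2); (1, 1, 0); (0, 2, 0))


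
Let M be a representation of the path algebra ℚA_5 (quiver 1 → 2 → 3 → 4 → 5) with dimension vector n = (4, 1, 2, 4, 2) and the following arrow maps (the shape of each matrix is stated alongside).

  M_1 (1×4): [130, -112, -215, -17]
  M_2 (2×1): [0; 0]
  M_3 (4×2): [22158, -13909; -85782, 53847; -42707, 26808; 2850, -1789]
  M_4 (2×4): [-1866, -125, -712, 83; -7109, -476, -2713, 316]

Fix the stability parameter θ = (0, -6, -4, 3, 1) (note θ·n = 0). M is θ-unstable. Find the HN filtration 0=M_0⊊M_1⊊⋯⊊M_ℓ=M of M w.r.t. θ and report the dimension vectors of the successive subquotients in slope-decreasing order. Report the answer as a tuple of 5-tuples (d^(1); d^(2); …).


Barcode: M ≅ I[1,1]^3, I[1,2], I[3,4], I[3,5], I[4,4], I[4,5]. HN layers by μ_θ (5 steps, strictly decreasing):
  μ^(1)=3; μ^(2)=2; μ^(3)=0; μ^(4)=-3; μ^(5)=-4

((0, 0, 0, 2, 0); (0, 0, 0, 2, 2); (3, 0, 0, 0, 0); (1, 1, 0, 0, 0); (0, 0, 2, 0, 0))


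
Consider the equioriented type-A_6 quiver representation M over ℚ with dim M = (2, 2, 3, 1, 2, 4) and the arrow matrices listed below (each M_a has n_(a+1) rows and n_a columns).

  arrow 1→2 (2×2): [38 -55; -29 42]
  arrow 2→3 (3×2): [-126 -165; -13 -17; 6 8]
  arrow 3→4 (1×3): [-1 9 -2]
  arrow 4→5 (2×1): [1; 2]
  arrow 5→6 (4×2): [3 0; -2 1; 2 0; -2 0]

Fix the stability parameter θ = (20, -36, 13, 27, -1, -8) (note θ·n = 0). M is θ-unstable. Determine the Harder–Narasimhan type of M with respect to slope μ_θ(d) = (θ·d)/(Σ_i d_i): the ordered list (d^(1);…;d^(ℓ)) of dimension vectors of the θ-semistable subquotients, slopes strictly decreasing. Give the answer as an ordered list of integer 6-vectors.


Interval decomposition of M: I[1,3], I[1,6], I[3,3], I[5,6], I[6,6]^2.
HN type (ℓ=4): μ^(1)=13; μ^(2)=31/4; μ^(3)=-9/2; μ^(4)=-8

((0, 0, 2, 0, 0, 0); (0, 0, 1, 1, 1, 1); (0, 0, 0, 0, 1, 1); (2, 2, 0, 0, 0, 2))


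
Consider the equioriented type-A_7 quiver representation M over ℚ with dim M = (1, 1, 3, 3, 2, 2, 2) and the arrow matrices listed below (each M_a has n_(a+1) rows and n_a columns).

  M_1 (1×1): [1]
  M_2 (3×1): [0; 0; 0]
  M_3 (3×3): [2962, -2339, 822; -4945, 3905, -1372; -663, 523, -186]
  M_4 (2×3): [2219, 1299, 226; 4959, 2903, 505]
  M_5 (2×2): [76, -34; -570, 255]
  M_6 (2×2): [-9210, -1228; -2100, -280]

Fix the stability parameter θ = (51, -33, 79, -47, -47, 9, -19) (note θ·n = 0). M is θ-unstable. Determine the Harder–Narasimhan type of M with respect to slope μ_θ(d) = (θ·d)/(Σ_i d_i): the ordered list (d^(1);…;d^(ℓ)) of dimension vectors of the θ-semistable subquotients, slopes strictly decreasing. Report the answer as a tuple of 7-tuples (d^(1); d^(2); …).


Via rank(M_{q-1}∘⋯∘M_p): M ≅ I[1,2], I[3,4], I[3,5], I[3,6], I[6,7], I[7,7].
μ_θ-semistable layers: μ^(1)=16; μ^(2)=9; μ^(3)=-5; μ^(4)=-19

((0, 0, 1, 1, 0, 0, 0); (1, 1, 0, 0, 0, 1, 0); (0, 0, 2, 2, 2, 1, 1); (0, 0, 0, 0, 0, 0, 1))


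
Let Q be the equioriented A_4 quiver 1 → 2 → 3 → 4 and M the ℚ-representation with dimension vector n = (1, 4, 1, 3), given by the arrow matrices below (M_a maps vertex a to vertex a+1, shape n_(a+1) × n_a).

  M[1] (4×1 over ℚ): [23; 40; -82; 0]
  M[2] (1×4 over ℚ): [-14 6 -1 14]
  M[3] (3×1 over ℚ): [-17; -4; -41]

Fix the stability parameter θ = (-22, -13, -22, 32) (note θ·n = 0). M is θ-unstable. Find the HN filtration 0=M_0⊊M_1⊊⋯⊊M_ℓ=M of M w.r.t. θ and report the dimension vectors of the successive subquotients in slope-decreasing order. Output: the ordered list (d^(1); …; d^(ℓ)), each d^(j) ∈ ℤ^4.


Interval decomposition of M: I[1,2], I[2,2]^2, I[2,4], I[4,4]^2.
HN type (ℓ=4): μ^(1)=32; μ^(2)=-13; μ^(3)=-35/2; μ^(4)=-22

((0, 0, 0, 3); (0, 3, 0, 0); (0, 1, 1, 0); (1, 0, 0, 0))


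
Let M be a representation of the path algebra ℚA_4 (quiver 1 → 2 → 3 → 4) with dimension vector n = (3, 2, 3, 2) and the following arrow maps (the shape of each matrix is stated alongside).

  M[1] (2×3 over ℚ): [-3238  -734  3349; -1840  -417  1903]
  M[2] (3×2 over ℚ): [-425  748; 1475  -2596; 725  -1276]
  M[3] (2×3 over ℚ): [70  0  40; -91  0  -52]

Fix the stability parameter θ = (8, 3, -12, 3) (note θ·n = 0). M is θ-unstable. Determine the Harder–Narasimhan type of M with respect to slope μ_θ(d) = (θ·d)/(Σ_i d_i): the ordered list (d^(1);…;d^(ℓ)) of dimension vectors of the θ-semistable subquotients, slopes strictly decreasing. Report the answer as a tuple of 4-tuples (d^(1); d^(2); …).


Barcode: M ≅ I[1,1], I[1,2], I[1,4], I[3,3]^2, I[4,4]. HN layers by μ_θ (5 steps, strictly decreasing):
  μ^(1)=8; μ^(2)=11/2; μ^(3)=3; μ^(4)=-1/3; μ^(5)=-12

((1, 0, 0, 0); (1, 1, 0, 0); (0, 0, 0, 2); (1, 1, 1, 0); (0, 0, 2, 0))


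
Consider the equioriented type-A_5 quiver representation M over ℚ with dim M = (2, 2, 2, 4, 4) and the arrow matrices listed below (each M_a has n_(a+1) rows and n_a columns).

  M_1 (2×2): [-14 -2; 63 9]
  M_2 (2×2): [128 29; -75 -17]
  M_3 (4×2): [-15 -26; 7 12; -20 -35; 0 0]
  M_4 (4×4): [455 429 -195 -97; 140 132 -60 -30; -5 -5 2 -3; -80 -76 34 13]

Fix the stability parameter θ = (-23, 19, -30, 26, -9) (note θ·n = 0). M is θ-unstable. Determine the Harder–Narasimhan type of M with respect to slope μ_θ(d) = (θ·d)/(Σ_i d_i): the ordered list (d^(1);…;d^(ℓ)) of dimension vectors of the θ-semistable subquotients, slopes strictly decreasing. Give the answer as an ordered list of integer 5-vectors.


Interval decomposition of M: I[1,1], I[1,5], I[2,4], I[4,5]^2, I[5,5].
HN type (ℓ=5): μ^(1)=26; μ^(2)=17/2; μ^(3)=-11/2; μ^(4)=-9; μ^(5)=-23

((0, 0, 0, 1, 0); (0, 0, 0, 3, 3); (0, 2, 2, 0, 0); (0, 0, 0, 0, 1); (2, 0, 0, 0, 0))


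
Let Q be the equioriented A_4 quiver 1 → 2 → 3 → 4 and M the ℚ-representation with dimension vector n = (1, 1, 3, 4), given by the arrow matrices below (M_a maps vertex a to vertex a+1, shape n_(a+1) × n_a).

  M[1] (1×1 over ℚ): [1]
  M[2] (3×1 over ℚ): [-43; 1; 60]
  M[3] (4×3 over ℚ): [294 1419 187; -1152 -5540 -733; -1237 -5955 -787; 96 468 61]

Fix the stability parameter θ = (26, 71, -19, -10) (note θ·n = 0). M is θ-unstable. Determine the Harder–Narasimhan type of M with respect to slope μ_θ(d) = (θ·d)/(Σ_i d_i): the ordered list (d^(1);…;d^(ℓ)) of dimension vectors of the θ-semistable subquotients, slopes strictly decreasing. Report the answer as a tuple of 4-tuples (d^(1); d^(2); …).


Barcode: M ≅ I[1,4], I[3,4]^2, I[4,4]. HN layers by μ_θ (3 steps, strictly decreasing):
  μ^(1)=17; μ^(2)=-10; μ^(3)=-19

((1, 1, 1, 1); (0, 0, 0, 3); (0, 0, 2, 0))


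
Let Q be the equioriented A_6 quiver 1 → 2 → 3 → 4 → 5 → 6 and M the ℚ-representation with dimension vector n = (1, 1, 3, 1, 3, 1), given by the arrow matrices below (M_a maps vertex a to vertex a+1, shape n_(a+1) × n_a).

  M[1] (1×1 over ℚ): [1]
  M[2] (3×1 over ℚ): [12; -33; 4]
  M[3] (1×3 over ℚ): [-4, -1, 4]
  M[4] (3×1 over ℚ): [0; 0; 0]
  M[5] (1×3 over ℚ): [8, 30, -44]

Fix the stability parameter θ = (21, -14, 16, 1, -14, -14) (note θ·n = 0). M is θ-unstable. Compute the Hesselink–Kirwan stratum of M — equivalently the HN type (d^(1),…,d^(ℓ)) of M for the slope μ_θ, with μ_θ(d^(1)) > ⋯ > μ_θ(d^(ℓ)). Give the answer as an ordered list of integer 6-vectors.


Barcode: M ≅ I[1,4], I[3,3]^2, I[5,5]^2, I[5,6]. HN layers by μ_θ (4 steps, strictly decreasing):
  μ^(1)=16; μ^(2)=17/2; μ^(3)=7/2; μ^(4)=-14

((0, 0, 2, 0, 0, 0); (0, 0, 1, 1, 0, 0); (1, 1, 0, 0, 0, 0); (0, 0, 0, 0, 3, 1))


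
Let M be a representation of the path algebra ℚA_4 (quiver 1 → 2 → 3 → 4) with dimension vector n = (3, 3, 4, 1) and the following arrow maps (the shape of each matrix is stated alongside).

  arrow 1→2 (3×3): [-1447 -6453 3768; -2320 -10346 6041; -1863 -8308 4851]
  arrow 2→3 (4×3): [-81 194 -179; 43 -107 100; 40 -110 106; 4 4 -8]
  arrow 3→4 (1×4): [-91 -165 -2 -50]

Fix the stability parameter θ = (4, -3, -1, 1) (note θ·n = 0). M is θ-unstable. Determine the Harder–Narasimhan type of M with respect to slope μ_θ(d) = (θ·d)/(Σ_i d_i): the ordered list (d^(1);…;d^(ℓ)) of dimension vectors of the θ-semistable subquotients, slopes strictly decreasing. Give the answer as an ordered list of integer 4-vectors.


Barcode: M ≅ I[1,2], I[1,3], I[1,4], I[3,3]^2. HN layers by μ_θ (4 steps, strictly decreasing):
  μ^(1)=1; μ^(2)=1/2; μ^(3)=0; μ^(4)=-1

((0, 0, 0, 1); (1, 1, 0, 0); (2, 2, 2, 0); (0, 0, 2, 0))


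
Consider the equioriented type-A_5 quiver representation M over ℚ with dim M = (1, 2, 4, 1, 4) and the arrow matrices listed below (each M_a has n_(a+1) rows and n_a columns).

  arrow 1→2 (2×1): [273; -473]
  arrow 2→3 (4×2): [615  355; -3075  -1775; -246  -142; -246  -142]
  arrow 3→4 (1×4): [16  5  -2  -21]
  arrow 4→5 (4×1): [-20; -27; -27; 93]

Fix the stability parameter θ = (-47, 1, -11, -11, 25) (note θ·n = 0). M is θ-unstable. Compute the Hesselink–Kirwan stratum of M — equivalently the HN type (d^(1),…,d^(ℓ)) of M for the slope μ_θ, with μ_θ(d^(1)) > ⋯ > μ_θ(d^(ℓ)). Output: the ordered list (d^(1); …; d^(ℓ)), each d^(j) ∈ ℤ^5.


Via rank(M_{q-1}∘⋯∘M_p): M ≅ I[1,5], I[2,2], I[3,3]^3, I[5,5]^3.
μ_θ-semistable layers: μ^(1)=25; μ^(2)=1; μ^(3)=-7; μ^(4)=-11; μ^(5)=-47

((0, 0, 0, 0, 4); (0, 1, 0, 0, 0); (0, 1, 1, 1, 0); (0, 0, 3, 0, 0); (1, 0, 0, 0, 0))


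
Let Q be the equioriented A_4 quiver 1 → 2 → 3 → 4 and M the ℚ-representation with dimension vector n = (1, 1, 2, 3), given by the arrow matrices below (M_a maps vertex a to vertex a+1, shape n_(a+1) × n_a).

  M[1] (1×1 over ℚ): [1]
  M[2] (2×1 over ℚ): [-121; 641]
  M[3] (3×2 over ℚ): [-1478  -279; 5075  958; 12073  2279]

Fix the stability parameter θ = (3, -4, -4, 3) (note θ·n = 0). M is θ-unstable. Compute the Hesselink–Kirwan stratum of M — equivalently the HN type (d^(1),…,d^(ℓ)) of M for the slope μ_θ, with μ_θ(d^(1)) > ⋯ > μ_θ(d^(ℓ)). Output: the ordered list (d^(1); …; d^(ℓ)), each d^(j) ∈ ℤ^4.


Via rank(M_{q-1}∘⋯∘M_p): M ≅ I[1,4], I[3,4], I[4,4].
μ_θ-semistable layers: μ^(1)=3; μ^(2)=-5/3; μ^(3)=-4

((0, 0, 0, 3); (1, 1, 1, 0); (0, 0, 1, 0))


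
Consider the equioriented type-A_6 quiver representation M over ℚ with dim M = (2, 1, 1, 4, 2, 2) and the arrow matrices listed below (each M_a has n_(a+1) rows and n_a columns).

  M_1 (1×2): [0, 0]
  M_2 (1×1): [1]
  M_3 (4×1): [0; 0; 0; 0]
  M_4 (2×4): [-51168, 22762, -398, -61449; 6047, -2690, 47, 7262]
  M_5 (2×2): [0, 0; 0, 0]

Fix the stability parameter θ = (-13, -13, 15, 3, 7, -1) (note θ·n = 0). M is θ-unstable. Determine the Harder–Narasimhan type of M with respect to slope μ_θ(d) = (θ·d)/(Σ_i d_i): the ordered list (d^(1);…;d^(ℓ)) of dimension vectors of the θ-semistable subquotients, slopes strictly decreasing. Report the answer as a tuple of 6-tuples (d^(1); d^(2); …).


Via rank(M_{q-1}∘⋯∘M_p): M ≅ I[1,1]^2, I[2,3], I[4,4]^2, I[4,5]^2, I[6,6]^2.
μ_θ-semistable layers: μ^(1)=15; μ^(2)=7; μ^(3)=3; μ^(4)=-1; μ^(5)=-13

((0, 0, 1, 0, 0, 0); (0, 0, 0, 0, 2, 0); (0, 0, 0, 4, 0, 0); (0, 0, 0, 0, 0, 2); (2, 1, 0, 0, 0, 0))


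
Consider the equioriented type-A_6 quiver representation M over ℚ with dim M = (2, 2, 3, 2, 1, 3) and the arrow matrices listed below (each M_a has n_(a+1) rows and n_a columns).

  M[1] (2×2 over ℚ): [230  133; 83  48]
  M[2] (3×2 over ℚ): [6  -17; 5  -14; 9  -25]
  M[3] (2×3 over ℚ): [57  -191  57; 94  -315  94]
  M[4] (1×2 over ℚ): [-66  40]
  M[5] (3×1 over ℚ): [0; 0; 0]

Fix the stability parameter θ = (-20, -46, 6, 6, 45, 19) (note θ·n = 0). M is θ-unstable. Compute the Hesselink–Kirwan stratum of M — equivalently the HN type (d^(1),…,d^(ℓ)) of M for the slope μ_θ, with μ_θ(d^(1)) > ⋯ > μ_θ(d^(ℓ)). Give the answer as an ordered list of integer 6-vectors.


Via rank(M_{q-1}∘⋯∘M_p): M ≅ I[1,3], I[1,4], I[3,5], I[6,6]^3.
μ_θ-semistable layers: μ^(1)=45; μ^(2)=19; μ^(3)=6; μ^(4)=-33

((0, 0, 0, 0, 1, 0); (0, 0, 0, 0, 0, 3); (0, 0, 3, 2, 0, 0); (2, 2, 0, 0, 0, 0))


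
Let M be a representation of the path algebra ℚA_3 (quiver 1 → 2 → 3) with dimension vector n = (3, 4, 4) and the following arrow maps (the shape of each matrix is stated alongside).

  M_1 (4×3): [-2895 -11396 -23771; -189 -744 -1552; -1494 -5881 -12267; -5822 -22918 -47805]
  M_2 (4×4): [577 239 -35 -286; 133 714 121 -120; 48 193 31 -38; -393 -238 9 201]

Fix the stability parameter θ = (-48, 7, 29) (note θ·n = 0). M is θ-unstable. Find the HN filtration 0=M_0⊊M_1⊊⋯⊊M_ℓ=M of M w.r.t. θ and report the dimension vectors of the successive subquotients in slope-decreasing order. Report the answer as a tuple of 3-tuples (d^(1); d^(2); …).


Interval decomposition of M: I[1,3]^3, I[2,3].
HN type (ℓ=3): μ^(1)=29; μ^(2)=7; μ^(3)=-48

((0, 0, 4); (0, 4, 0); (3, 0, 0))


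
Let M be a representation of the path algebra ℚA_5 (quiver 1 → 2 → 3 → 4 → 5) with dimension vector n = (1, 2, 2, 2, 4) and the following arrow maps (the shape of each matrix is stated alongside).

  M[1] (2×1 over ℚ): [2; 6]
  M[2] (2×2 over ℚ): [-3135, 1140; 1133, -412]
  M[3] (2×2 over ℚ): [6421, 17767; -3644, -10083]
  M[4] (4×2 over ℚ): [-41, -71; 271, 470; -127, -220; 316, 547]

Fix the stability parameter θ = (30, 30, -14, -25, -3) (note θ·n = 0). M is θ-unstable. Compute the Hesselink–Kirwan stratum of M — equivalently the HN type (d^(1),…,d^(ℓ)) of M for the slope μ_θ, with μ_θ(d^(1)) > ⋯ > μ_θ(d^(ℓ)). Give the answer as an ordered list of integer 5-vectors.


Via rank(M_{q-1}∘⋯∘M_p): M ≅ I[1,5], I[2,2], I[3,5], I[5,5]^2.
μ_θ-semistable layers: μ^(1)=30; μ^(2)=18/5; μ^(3)=-3; μ^(4)=-39/2

((0, 1, 0, 0, 0); (1, 1, 1, 1, 1); (0, 0, 0, 0, 3); (0, 0, 1, 1, 0))


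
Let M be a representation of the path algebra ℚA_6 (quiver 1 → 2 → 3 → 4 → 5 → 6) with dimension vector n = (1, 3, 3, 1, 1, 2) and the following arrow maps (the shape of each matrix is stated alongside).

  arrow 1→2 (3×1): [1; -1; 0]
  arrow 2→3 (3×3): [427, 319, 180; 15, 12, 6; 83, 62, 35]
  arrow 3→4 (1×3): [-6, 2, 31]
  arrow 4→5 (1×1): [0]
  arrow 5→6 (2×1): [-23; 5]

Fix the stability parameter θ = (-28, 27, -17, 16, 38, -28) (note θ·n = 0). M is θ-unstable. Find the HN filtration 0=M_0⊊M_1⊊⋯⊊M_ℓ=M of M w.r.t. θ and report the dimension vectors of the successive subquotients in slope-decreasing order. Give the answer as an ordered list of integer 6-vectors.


Via rank(M_{q-1}∘⋯∘M_p): M ≅ I[1,4], I[2,3]^2, I[5,6], I[6,6].
μ_θ-semistable layers: μ^(1)=16; μ^(2)=5; μ^(3)=-28

((0, 0, 0, 1, 0, 0); (0, 3, 3, 0, 1, 1); (1, 0, 0, 0, 0, 1))


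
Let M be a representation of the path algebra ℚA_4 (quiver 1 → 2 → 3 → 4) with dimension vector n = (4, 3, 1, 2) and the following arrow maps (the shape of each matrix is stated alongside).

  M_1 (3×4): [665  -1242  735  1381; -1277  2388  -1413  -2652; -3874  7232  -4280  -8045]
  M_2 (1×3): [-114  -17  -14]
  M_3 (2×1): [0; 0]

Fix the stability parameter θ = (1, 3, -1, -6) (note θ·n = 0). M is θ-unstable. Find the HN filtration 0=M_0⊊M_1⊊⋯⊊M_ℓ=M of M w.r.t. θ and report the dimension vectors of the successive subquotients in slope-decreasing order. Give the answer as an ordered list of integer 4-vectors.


Via rank(M_{q-1}∘⋯∘M_p): M ≅ I[1,1], I[1,2]^2, I[1,3], I[4,4]^2.
μ_θ-semistable layers: μ^(1)=3; μ^(2)=1; μ^(3)=-6

((0, 2, 0, 0); (4, 1, 1, 0); (0, 0, 0, 2))


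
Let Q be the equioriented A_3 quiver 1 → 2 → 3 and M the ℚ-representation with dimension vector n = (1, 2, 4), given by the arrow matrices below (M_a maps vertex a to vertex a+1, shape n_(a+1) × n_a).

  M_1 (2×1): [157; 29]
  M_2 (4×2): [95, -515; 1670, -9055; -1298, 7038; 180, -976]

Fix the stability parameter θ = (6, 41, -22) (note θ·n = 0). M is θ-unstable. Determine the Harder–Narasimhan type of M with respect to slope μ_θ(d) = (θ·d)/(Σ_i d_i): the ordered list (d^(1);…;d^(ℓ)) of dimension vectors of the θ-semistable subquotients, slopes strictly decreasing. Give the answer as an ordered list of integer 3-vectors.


Via rank(M_{q-1}∘⋯∘M_p): M ≅ I[1,3], I[2,3], I[3,3]^2.
μ_θ-semistable layers: μ^(1)=19/2; μ^(2)=6; μ^(3)=-22

((0, 2, 2); (1, 0, 0); (0, 0, 2))


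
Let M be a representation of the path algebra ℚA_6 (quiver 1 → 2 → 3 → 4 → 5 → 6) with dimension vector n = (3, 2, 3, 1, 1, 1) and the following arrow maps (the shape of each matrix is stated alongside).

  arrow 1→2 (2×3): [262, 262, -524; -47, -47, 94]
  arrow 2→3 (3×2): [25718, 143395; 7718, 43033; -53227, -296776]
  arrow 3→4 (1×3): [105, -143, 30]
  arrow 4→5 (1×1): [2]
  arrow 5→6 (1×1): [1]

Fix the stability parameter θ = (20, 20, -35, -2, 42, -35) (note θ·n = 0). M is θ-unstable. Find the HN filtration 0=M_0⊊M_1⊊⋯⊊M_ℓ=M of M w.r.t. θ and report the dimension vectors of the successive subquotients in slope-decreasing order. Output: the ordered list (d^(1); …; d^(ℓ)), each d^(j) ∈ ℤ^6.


Interval decomposition of M: I[1,1]^2, I[1,3], I[2,6], I[3,3].
HN type (ℓ=6): μ^(1)=20; μ^(2)=7/2; μ^(3)=5/3; μ^(4)=-2; μ^(5)=-15/2; μ^(6)=-35

((2, 0, 0, 0, 0, 0); (0, 0, 0, 0, 1, 1); (1, 1, 1, 0, 0, 0); (0, 0, 0, 1, 0, 0); (0, 1, 1, 0, 0, 0); (0, 0, 1, 0, 0, 0))


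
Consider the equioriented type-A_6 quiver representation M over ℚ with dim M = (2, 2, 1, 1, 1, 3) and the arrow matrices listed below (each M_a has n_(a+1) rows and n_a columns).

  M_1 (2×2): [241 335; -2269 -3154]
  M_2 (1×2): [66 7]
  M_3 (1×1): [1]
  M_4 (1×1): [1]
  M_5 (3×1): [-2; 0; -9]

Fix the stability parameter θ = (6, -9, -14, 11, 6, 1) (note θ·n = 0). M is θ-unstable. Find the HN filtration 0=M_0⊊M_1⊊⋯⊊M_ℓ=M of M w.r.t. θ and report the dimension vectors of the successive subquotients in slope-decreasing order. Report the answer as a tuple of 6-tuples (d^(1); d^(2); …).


Via rank(M_{q-1}∘⋯∘M_p): M ≅ I[1,2], I[1,6], I[6,6]^2.
μ_θ-semistable layers: μ^(1)=6; μ^(2)=1; μ^(3)=-3/2; μ^(4)=-17/3

((0, 0, 0, 1, 1, 1); (0, 0, 0, 0, 0, 2); (1, 1, 0, 0, 0, 0); (1, 1, 1, 0, 0, 0))


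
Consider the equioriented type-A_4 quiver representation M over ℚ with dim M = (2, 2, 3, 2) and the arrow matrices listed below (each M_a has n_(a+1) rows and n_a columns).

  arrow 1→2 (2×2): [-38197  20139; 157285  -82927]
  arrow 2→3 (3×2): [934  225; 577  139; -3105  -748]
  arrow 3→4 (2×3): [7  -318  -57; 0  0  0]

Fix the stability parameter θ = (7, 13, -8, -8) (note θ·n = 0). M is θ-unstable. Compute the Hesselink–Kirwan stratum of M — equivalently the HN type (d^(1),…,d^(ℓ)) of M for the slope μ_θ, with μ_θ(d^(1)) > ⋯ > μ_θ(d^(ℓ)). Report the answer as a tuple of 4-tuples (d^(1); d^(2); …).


Barcode: M ≅ I[1,3], I[1,4], I[3,3], I[4,4]. HN layers by μ_θ (3 steps, strictly decreasing):
  μ^(1)=4; μ^(2)=1; μ^(3)=-8

((1, 1, 1, 0); (1, 1, 1, 1); (0, 0, 1, 1))


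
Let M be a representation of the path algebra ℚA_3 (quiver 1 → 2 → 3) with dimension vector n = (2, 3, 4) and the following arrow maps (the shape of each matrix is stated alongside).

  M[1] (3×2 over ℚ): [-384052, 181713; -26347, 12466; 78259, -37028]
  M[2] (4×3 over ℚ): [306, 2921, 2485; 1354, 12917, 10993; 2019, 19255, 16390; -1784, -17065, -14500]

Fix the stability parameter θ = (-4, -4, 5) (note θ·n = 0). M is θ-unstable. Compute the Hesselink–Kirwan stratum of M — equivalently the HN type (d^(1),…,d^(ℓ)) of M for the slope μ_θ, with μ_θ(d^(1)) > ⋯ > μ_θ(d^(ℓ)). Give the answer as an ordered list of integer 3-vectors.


Via rank(M_{q-1}∘⋯∘M_p): M ≅ I[1,3]^2, I[2,3], I[3,3].
μ_θ-semistable layers: μ^(1)=5; μ^(2)=-4

((0, 0, 4); (2, 3, 0))


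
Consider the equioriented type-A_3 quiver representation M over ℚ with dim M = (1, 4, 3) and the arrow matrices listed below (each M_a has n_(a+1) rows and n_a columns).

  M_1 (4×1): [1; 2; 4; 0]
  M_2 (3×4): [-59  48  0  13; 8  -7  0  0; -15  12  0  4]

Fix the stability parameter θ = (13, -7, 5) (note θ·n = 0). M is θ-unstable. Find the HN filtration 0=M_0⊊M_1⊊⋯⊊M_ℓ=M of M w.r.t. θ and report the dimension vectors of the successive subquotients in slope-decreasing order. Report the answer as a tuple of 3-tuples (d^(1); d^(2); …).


Barcode: M ≅ I[1,3], I[2,2], I[2,3]^2. HN layers by μ_θ (3 steps, strictly decreasing):
  μ^(1)=5; μ^(2)=3; μ^(3)=-7

((0, 0, 3); (1, 1, 0); (0, 3, 0))


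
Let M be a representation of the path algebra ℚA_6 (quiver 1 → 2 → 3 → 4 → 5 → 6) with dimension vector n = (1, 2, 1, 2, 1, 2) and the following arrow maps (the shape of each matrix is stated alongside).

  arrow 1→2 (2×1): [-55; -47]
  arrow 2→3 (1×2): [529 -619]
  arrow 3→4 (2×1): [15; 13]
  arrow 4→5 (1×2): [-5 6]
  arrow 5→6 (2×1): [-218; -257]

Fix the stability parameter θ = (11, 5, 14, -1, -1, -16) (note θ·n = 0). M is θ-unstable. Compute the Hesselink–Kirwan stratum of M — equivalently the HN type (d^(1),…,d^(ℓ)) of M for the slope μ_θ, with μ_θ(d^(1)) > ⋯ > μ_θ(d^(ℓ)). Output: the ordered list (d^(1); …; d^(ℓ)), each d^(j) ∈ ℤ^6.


Barcode: M ≅ I[1,6], I[2,2], I[4,4], I[6,6]. HN layers by μ_θ (4 steps, strictly decreasing):
  μ^(1)=5; μ^(2)=2; μ^(3)=-1; μ^(4)=-16

((0, 1, 0, 0, 0, 0); (1, 1, 1, 1, 1, 1); (0, 0, 0, 1, 0, 0); (0, 0, 0, 0, 0, 1))


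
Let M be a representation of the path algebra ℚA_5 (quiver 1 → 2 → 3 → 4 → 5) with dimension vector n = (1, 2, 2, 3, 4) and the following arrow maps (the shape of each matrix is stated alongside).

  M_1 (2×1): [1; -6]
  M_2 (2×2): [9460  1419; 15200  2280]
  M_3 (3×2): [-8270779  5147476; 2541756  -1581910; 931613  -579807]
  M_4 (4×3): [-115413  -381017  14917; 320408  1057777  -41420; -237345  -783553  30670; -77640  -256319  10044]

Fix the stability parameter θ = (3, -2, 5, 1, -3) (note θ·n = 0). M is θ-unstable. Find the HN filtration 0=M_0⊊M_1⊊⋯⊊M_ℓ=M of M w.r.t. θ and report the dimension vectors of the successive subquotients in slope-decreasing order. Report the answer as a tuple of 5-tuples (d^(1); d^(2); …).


Interval decomposition of M: I[1,5], I[2,2], I[3,5], I[4,5], I[5,5].
HN type (ℓ=5): μ^(1)=1; μ^(2)=1/2; μ^(3)=-1; μ^(4)=-2; μ^(5)=-3

((0, 0, 2, 2, 2); (1, 1, 0, 0, 0); (0, 0, 0, 1, 1); (0, 1, 0, 0, 0); (0, 0, 0, 0, 1))
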